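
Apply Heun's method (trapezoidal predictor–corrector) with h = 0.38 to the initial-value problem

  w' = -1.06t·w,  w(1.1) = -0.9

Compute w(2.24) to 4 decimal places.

-0.1555

Heun: k1 = f(t_n, w_n); k2 = f(t_n + h, w_n + h·k1); w_{n+1} = w_n + (h/2)·(k1 + k2).
t=1.100000, w=-0.900000:
  k1 = f(1.100000, -0.900000) = 1.049400
  k2 = f(1.480000, -0.501228) = 0.786326
  w ← -0.900000 + (0.38/2)·(1.049400 + 0.786326) = -0.551212
t=1.480000, w=-0.551212:
  k1 = f(1.480000, -0.551212) = 0.864741
  k2 = f(1.860000, -0.222610) = 0.438898
  w ← -0.551212 + (0.38/2)·(0.864741 + 0.438898) = -0.303520
t=1.860000, w=-0.303520:
  k1 = f(1.860000, -0.303520) = 0.598421
  k2 = f(2.240000, -0.076120) = 0.180740
  w ← -0.303520 + (0.38/2)·(0.598421 + 0.180740) = -0.155480
w(2.24) ≈ -0.1555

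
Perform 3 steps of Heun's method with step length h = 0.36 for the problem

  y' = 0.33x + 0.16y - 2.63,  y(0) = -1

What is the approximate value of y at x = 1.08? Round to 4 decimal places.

Heun: k1 = f(x_n, y_n); k2 = f(x_n + h, y_n + h·k1); y_{n+1} = y_n + (h/2)·(k1 + k2).
x=0.000000, y=-1.000000:
  k1 = f(0.000000, -1.000000) = -2.790000
  k2 = f(0.360000, -2.004400) = -2.831904
  y ← -1.000000 + (0.36/2)·(-2.790000 + (-2.831904)) = -2.011943
x=0.360000, y=-2.011943:
  k1 = f(0.360000, -2.011943) = -2.833111
  k2 = f(0.720000, -3.031863) = -2.877498
  y ← -2.011943 + (0.36/2)·(-2.833111 + (-2.877498)) = -3.039852
x=0.720000, y=-3.039852:
  k1 = f(0.720000, -3.039852) = -2.878776
  k2 = f(1.080000, -4.076212) = -2.925794
  y ← -3.039852 + (0.36/2)·(-2.878776 + (-2.925794)) = -4.084675
y(1.08) ≈ -4.0847

-4.0847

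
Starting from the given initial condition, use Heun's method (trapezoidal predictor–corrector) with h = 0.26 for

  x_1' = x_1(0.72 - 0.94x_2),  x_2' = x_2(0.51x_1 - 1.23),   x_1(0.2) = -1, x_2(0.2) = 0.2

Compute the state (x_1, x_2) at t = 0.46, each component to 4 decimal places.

Heun on (x_1,x_2): k1 = f(t_n, state_n); k2 = f(t_n + h, state_n + h·k1); state_{n+1} = state_n + (h/2)·(k1 + k2).
0.200000: (-1.000000, 0.200000)
  k1 = (-0.532000, -0.348000)
  predictor → (-1.138320, 0.109520)
  k2 = (-0.702402, -0.198291)
  → (-1.160472, 0.128982)
(x_1(0.46), x_2(0.46)) ≈ (-1.1605, 0.1290)

-1.1605, 0.1290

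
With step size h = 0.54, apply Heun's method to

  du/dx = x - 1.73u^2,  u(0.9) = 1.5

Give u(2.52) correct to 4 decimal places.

1.3236

Heun: k1 = f(x_n, u_n); k2 = f(x_n + h, u_n + h·k1); u_{n+1} = u_n + (h/2)·(k1 + k2).
x=0.900000, u=1.500000:
  k1 = f(0.900000, 1.500000) = -2.992500
  k2 = f(1.440000, -0.115950) = 1.416741
  u ← 1.500000 + (0.54/2)·(-2.992500 + 1.416741) = 1.074545
x=1.440000, u=1.074545:
  k1 = f(1.440000, 1.074545) = -0.557540
  k2 = f(1.980000, 0.773474) = 0.945008
  u ← 1.074545 + (0.54/2)·(-0.557540 + 0.945008) = 1.179161
x=1.980000, u=1.179161:
  k1 = f(1.980000, 1.179161) = -0.425430
  k2 = f(2.520000, 0.949429) = 0.960550
  u ← 1.179161 + (0.54/2)·(-0.425430 + 0.960550) = 1.323644
u(2.52) ≈ 1.3236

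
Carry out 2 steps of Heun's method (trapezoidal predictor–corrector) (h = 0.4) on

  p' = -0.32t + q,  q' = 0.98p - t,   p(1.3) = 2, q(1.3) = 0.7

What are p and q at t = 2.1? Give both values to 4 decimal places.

Heun on (p,q): k1 = f(t_n, state_n); k2 = f(t_n + h, state_n + h·k1); state_{n+1} = state_n + (h/2)·(k1 + k2).
1.300000: (2.000000, 0.700000)
  k1 = (0.284000, 0.660000)
  predictor → (2.113600, 0.964000)
  k2 = (0.420000, 0.371328)
  → (2.140800, 0.906266)
1.700000: (2.140800, 0.906266)
  k1 = (0.362266, 0.397984)
  predictor → (2.285706, 1.065459)
  k2 = (0.393459, 0.139992)
  → (2.291945, 1.013861)
(p(2.1), q(2.1)) ≈ (2.2919, 1.0139)

2.2919, 1.0139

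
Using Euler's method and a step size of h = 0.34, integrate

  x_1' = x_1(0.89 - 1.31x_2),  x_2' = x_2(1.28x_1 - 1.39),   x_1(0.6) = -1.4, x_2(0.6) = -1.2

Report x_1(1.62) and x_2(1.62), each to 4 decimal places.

Euler on (x_1,x_2): x_1_{n+1} = x_1_n + h·x_1', x_2_{n+1} = x_2_n + h·x_2'.
0.600000: (-1.400000, -1.200000); f=(-3.446800, 3.818400) → (-2.571912, 0.098256)
0.940000: (-2.571912, 0.098256); f=(-1.957957, -0.460039) → (-3.237617, -0.058157)
1.280000: (-3.237617, -0.058157); f=(-3.128141, 0.321851) → (-4.301185, 0.051272)
(x_1(1.62), x_2(1.62)) ≈ (-4.3012, 0.0513)

-4.3012, 0.0513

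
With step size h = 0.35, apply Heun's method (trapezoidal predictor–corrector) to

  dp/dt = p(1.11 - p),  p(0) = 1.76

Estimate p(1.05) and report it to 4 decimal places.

1.2695

Heun: k1 = f(t_n, p_n); k2 = f(t_n + h, p_n + h·k1); p_{n+1} = p_n + (h/2)·(k1 + k2).
t=0.000000, p=1.760000:
  k1 = f(0.000000, 1.760000) = -1.144000
  k2 = f(0.350000, 1.359600) = -0.339356
  p ← 1.760000 + (0.35/2)·(-1.144000 + (-0.339356)) = 1.500413
t=0.350000, p=1.500413:
  k1 = f(0.350000, 1.500413) = -0.585780
  k2 = f(0.700000, 1.295390) = -0.240152
  p ← 1.500413 + (0.35/2)·(-0.585780 + (-0.240152)) = 1.355875
t=0.700000, p=1.355875:
  k1 = f(0.700000, 1.355875) = -0.333375
  k2 = f(1.050000, 1.239193) = -0.160095
  p ← 1.355875 + (0.35/2)·(-0.333375 + (-0.160095)) = 1.269517
p(1.05) ≈ 1.2695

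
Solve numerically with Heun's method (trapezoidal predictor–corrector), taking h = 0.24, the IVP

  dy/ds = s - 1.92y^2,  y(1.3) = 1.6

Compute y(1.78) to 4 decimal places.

1.0909

Heun: k1 = f(s_n, y_n); k2 = f(s_n + h, y_n + h·k1); y_{n+1} = y_n + (h/2)·(k1 + k2).
s=1.300000, y=1.600000:
  k1 = f(1.300000, 1.600000) = -3.615200
  k2 = f(1.540000, 0.732352) = 0.510228
  y ← 1.600000 + (0.24/2)·(-3.615200 + 0.510228) = 1.227403
s=1.540000, y=1.227403:
  k1 = f(1.540000, 1.227403) = -1.352517
  k2 = f(1.780000, 0.902799) = 0.215110
  y ← 1.227403 + (0.24/2)·(-1.352517 + 0.215110) = 1.090915
y(1.78) ≈ 1.0909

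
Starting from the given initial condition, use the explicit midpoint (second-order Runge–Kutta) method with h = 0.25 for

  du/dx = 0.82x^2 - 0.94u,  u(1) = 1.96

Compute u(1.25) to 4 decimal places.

1.7889

Midpoint: k1 = f(x_n, u_n); k2 = f(x_n + h/2, u_n + (h/2)·k1); u_{n+1} = u_n + h·k2.
x=1.000000, u=1.960000:
  k1 = f(1.000000, 1.960000) = -1.022400
  k2 = f(1.125000, 1.832200) = -0.684455
  u ← 1.960000 + 0.25·(-0.684455) = 1.788886
u(1.25) ≈ 1.7889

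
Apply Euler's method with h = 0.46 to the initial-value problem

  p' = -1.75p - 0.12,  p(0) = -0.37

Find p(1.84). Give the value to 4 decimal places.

Euler: p_{n+1} = p_n + h·f(s_n, p_n).
s=0.000000, p=-0.370000: f=0.527500 → p ← -0.370000 + 0.46·0.527500 = -0.127350
s=0.460000, p=-0.127350: f=0.102862 → p ← -0.127350 + 0.46·0.102862 = -0.080033
s=0.920000, p=-0.080033: f=0.020058 → p ← -0.080033 + 0.46·0.020058 = -0.070806
s=1.380000, p=-0.070806: f=0.003911 → p ← -0.070806 + 0.46·0.003911 = -0.069007
p(1.84) ≈ -0.0690

-0.0690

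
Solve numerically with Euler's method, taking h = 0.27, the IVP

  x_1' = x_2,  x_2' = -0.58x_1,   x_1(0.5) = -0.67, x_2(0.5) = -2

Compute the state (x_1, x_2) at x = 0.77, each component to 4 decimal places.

-1.2100, -1.8951

Euler on (x_1,x_2): x_1_{n+1} = x_1_n + h·x_1', x_2_{n+1} = x_2_n + h·x_2'.
0.500000: (-0.670000, -2.000000); f=(-2.000000, 0.388600) → (-1.210000, -1.895078)
(x_1(0.77), x_2(0.77)) ≈ (-1.2100, -1.8951)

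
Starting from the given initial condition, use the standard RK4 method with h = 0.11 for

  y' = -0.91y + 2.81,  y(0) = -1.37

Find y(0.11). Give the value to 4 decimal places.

-0.9454

RK4: k1 = f(x_n, y_n); k2 = f(x_n + h/2, y_n + (h/2)·k1); k3 = f(x_n + h/2, y_n + (h/2)·k2); k4 = f(x_n + h, y_n + h·k3); y_{n+1} = y_n + (h/6)·(k1 + 2k2 + 2k3 + k4).
x=0.000000, y=-1.370000:
  k1 = f(0.000000, -1.370000) = 4.056700
  k2 = f(0.055000, -1.146882) = 3.853662
  k3 = f(0.055000, -1.158049) = 3.863824
  k4 = f(0.110000, -0.944979) = 3.669931
  y ← -1.370000 + (0.11/6)·(k1 + 2k2 + 2k3 + k4) = -0.945371
y(0.11) ≈ -0.9454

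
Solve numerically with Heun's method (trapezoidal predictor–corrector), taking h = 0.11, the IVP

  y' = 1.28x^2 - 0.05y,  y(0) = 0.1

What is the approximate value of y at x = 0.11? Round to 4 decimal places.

Heun: k1 = f(x_n, y_n); k2 = f(x_n + h, y_n + h·k1); y_{n+1} = y_n + (h/2)·(k1 + k2).
x=0.000000, y=0.100000:
  k1 = f(0.000000, 0.100000) = -0.005000
  k2 = f(0.110000, 0.099450) = 0.010516
  y ← 0.100000 + (0.11/2)·(-0.005000 + 0.010516) = 0.100303
y(0.11) ≈ 0.1003

0.1003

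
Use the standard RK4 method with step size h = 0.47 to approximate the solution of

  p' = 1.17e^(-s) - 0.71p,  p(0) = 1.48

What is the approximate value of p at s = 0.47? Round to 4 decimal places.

RK4: k1 = f(s_n, p_n); k2 = f(s_n + h/2, p_n + (h/2)·k1); k3 = f(s_n + h/2, p_n + (h/2)·k2); k4 = f(s_n + h, p_n + h·k3); p_{n+1} = p_n + (h/6)·(k1 + 2k2 + 2k3 + k4).
s=0.000000, p=1.480000:
  k1 = f(0.000000, 1.480000) = 0.119200
  k2 = f(0.235000, 1.508012) = -0.145721
  k3 = f(0.235000, 1.445756) = -0.101519
  k4 = f(0.470000, 1.432286) = -0.285671
  p ← 1.480000 + (0.47/6)·(k1 + 2k2 + 2k3 + k4) = 1.428226
p(0.47) ≈ 1.4282

1.4282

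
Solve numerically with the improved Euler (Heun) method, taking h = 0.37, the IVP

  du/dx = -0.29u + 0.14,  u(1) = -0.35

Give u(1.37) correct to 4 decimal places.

-0.2654

Heun: k1 = f(x_n, u_n); k2 = f(x_n + h, u_n + h·k1); u_{n+1} = u_n + (h/2)·(k1 + k2).
x=1.000000, u=-0.350000:
  k1 = f(1.000000, -0.350000) = 0.241500
  k2 = f(1.370000, -0.260645) = 0.215587
  u ← -0.350000 + (0.37/2)·(0.241500 + 0.215587) = -0.265439
u(1.37) ≈ -0.2654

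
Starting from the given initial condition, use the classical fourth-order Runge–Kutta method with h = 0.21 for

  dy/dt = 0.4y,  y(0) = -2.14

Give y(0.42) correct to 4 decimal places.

-2.5315

RK4: k1 = f(t_n, y_n); k2 = f(t_n + h/2, y_n + (h/2)·k1); k3 = f(t_n + h/2, y_n + (h/2)·k2); k4 = f(t_n + h, y_n + h·k3); y_{n+1} = y_n + (h/6)·(k1 + 2k2 + 2k3 + k4).
t=0.000000, y=-2.140000:
  k1 = f(0.000000, -2.140000) = -0.856000
  k2 = f(0.105000, -2.229880) = -0.891952
  k3 = f(0.105000, -2.233655) = -0.893462
  k4 = f(0.210000, -2.327627) = -0.931051
  y ← -2.140000 + (0.21/6)·(k1 + 2k2 + 2k3 + k4) = -2.327526
t=0.210000, y=-2.327526:
  k1 = f(0.210000, -2.327526) = -0.931010
  k2 = f(0.315000, -2.425282) = -0.970113
  k3 = f(0.315000, -2.429388) = -0.971755
  k4 = f(0.420000, -2.531594) = -1.012638
  y ← -2.327526 + (0.21/6)·(k1 + 2k2 + 2k3 + k4) = -2.531484
y(0.42) ≈ -2.5315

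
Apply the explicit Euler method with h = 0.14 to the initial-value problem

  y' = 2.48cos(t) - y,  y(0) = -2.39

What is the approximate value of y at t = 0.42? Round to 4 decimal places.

-0.6340

Euler: y_{n+1} = y_n + h·f(t_n, y_n).
t=0.000000, y=-2.390000: f=4.870000 → y ← -2.390000 + 0.14·4.870000 = -1.708200
t=0.140000, y=-1.708200: f=4.163936 → y ← -1.708200 + 0.14·4.163936 = -1.125249
t=0.280000, y=-1.125249: f=3.508666 → y ← -1.125249 + 0.14·3.508666 = -0.634036
y(0.42) ≈ -0.6340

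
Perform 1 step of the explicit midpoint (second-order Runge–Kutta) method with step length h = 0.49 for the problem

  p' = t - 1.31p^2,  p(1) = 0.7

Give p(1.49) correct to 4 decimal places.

Midpoint: k1 = f(t_n, p_n); k2 = f(t_n + h/2, p_n + (h/2)·k1); p_{n+1} = p_n + h·k2.
t=1.000000, p=0.700000:
  k1 = f(1.000000, 0.700000) = 0.358100
  k2 = f(1.245000, 0.787735) = 0.432111
  p ← 0.700000 + 0.49·0.432111 = 0.911735
p(1.49) ≈ 0.9117

0.9117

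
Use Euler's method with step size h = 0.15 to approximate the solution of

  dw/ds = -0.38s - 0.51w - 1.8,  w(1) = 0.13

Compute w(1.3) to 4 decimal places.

-0.5267

Euler: w_{n+1} = w_n + h·f(s_n, w_n).
s=1.000000, w=0.130000: f=-2.246300 → w ← 0.130000 + 0.15·(-2.246300) = -0.206945
s=1.150000, w=-0.206945: f=-2.131458 → w ← -0.206945 + 0.15·(-2.131458) = -0.526664
w(1.3) ≈ -0.5267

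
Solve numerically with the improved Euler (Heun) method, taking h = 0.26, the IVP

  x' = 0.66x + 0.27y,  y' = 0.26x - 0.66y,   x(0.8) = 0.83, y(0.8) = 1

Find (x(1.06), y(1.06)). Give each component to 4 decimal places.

Heun on (x,y): k1 = f(t_n, state_n); k2 = f(t_n + h, state_n + h·k1); state_{n+1} = state_n + (h/2)·(k1 + k2).
0.800000: (0.830000, 1.000000)
  k1 = (0.817800, -0.444200)
  predictor → (1.042628, 0.884508)
  k2 = (0.926952, -0.312692)
  → (1.056818, 0.901604)
(x(1.06), y(1.06)) ≈ (1.0568, 0.9016)

1.0568, 0.9016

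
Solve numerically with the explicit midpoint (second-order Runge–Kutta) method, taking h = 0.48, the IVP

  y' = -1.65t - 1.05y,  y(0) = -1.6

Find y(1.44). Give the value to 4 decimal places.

-1.5151

Midpoint: k1 = f(t_n, y_n); k2 = f(t_n + h/2, y_n + (h/2)·k1); y_{n+1} = y_n + h·k2.
t=0.000000, y=-1.600000:
  k1 = f(0.000000, -1.600000) = 1.680000
  k2 = f(0.240000, -1.196800) = 0.860640
  y ← -1.600000 + 0.48·0.860640 = -1.186893
t=0.480000, y=-1.186893:
  k1 = f(0.480000, -1.186893) = 0.454237
  k2 = f(0.720000, -1.077876) = -0.056230
  y ← -1.186893 + 0.48·(-0.056230) = -1.213883
t=0.960000, y=-1.213883:
  k1 = f(0.960000, -1.213883) = -0.309422
  k2 = f(1.200000, -1.288145) = -0.627448
  y ← -1.213883 + 0.48·(-0.627448) = -1.515058
y(1.44) ≈ -1.5151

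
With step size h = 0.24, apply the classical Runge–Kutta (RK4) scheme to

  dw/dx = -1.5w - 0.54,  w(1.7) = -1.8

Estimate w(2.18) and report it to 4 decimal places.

RK4: k1 = f(x_n, w_n); k2 = f(x_n + h/2, w_n + (h/2)·k1); k3 = f(x_n + h/2, w_n + (h/2)·k2); k4 = f(x_n + h, w_n + h·k3); w_{n+1} = w_n + (h/6)·(k1 + 2k2 + 2k3 + k4).
x=1.700000, w=-1.800000:
  k1 = f(1.700000, -1.800000) = 2.160000
  k2 = f(1.820000, -1.540800) = 1.771200
  k3 = f(1.820000, -1.587456) = 1.841184
  k4 = f(1.940000, -1.358116) = 1.497174
  w ← -1.800000 + (0.24/6)·(k1 + 2k2 + 2k3 + k4) = -1.364722
x=1.940000, w=-1.364722:
  k1 = f(1.940000, -1.364722) = 1.507083
  k2 = f(2.060000, -1.183872) = 1.235808
  k3 = f(2.060000, -1.216425) = 1.284638
  k4 = f(2.180000, -1.056409) = 1.044614
  w ← -1.364722 + (0.24/6)·(k1 + 2k2 + 2k3 + k4) = -1.061019
w(2.18) ≈ -1.0610

-1.0610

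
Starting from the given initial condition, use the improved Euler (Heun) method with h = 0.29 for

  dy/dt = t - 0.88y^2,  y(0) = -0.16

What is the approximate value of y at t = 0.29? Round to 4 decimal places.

-0.1248

Heun: k1 = f(t_n, y_n); k2 = f(t_n + h, y_n + h·k1); y_{n+1} = y_n + (h/2)·(k1 + k2).
t=0.000000, y=-0.160000:
  k1 = f(0.000000, -0.160000) = -0.022528
  k2 = f(0.290000, -0.166533) = 0.265595
  y ← -0.160000 + (0.29/2)·(-0.022528 + 0.265595) = -0.124755
y(0.29) ≈ -0.1248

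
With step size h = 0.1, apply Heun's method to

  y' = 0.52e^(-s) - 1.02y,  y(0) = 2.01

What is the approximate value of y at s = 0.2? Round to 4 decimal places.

Heun: k1 = f(s_n, y_n); k2 = f(s_n + h, y_n + h·k1); y_{n+1} = y_n + (h/2)·(k1 + k2).
s=0.000000, y=2.010000:
  k1 = f(0.000000, 2.010000) = -1.530200
  k2 = f(0.100000, 1.856980) = -1.423604
  y ← 2.010000 + (0.1/2)·(-1.530200 + (-1.423604)) = 1.862310
s=0.100000, y=1.862310:
  k1 = f(0.100000, 1.862310) = -1.429041
  k2 = f(0.200000, 1.719406) = -1.328054
  y ← 1.862310 + (0.1/2)·(-1.429041 + (-1.328054)) = 1.724455
y(0.2) ≈ 1.7245

1.7245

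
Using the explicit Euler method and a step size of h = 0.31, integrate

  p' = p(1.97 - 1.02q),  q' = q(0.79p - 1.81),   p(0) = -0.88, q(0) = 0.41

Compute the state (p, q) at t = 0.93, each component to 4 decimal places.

Euler on (p,q): p_{n+1} = p_n + h·p', q_{n+1} = q_n + h·q'.
0.000000: (-0.880000, 0.410000); f=(-1.365584, -1.027132) → (-1.303331, 0.091589)
0.310000: (-1.303331, 0.091589); f=(-2.445804, -0.260079) → (-2.061530, 0.010965)
0.620000: (-2.061530, 0.010965); f=(-4.038159, -0.037703) → (-3.313359, -0.000723)
(p(0.93), q(0.93)) ≈ (-3.3134, -0.0007)

-3.3134, -0.0007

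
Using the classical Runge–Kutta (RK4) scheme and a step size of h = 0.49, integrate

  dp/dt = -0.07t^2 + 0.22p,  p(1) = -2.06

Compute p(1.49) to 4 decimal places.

RK4: k1 = f(t_n, p_n); k2 = f(t_n + h/2, p_n + (h/2)·k1); k3 = f(t_n + h/2, p_n + (h/2)·k2); k4 = f(t_n + h, p_n + h·k3); p_{n+1} = p_n + (h/6)·(k1 + 2k2 + 2k3 + k4).
t=1.000000, p=-2.060000:
  k1 = f(1.000000, -2.060000) = -0.523200
  k2 = f(1.245000, -2.188184) = -0.589902
  k3 = f(1.245000, -2.204526) = -0.593497
  k4 = f(1.490000, -2.350814) = -0.672586
  p ← -2.060000 + (0.49/6)·(k1 + 2k2 + 2k3 + k4) = -2.350944
p(1.49) ≈ -2.3509

-2.3509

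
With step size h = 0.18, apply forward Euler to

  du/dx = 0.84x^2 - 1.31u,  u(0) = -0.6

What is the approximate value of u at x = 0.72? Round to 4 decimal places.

-0.1427

Euler: u_{n+1} = u_n + h·f(x_n, u_n).
x=0.000000, u=-0.600000: f=0.786000 → u ← -0.600000 + 0.18·0.786000 = -0.458520
x=0.180000, u=-0.458520: f=0.627877 → u ← -0.458520 + 0.18·0.627877 = -0.345502
x=0.360000, u=-0.345502: f=0.561472 → u ← -0.345502 + 0.18·0.561472 = -0.244437
x=0.540000, u=-0.244437: f=0.565157 → u ← -0.244437 + 0.18·0.565157 = -0.142709
u(0.72) ≈ -0.1427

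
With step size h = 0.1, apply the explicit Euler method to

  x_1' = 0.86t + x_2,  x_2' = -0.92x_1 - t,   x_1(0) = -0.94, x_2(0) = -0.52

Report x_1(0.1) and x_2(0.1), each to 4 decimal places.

Euler on (x_1,x_2): x_1_{n+1} = x_1_n + h·x_1', x_2_{n+1} = x_2_n + h·x_2'.
0.000000: (-0.940000, -0.520000); f=(-0.520000, 0.864800) → (-0.992000, -0.433520)
(x_1(0.1), x_2(0.1)) ≈ (-0.9920, -0.4335)

-0.9920, -0.4335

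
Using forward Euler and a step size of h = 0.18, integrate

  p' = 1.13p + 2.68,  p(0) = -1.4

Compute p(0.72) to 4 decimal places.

-0.3339

Euler: p_{n+1} = p_n + h·f(x_n, p_n).
x=0.000000, p=-1.400000: f=1.098000 → p ← -1.400000 + 0.18·1.098000 = -1.202360
x=0.180000, p=-1.202360: f=1.321333 → p ← -1.202360 + 0.18·1.321333 = -0.964520
x=0.360000, p=-0.964520: f=1.590092 → p ← -0.964520 + 0.18·1.590092 = -0.678303
x=0.540000, p=-0.678303: f=1.913517 → p ← -0.678303 + 0.18·1.913517 = -0.333870
p(0.72) ≈ -0.3339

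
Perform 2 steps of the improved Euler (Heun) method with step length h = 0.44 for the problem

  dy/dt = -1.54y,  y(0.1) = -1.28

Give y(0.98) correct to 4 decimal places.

-0.3900

Heun: k1 = f(t_n, y_n); k2 = f(t_n + h, y_n + h·k1); y_{n+1} = y_n + (h/2)·(k1 + k2).
t=0.100000, y=-1.280000:
  k1 = f(0.100000, -1.280000) = 1.971200
  k2 = f(0.540000, -0.412672) = 0.635515
  y ← -1.280000 + (0.44/2)·(1.971200 + 0.635515) = -0.706523
t=0.540000, y=-0.706523:
  k1 = f(0.540000, -0.706523) = 1.088045
  k2 = f(0.980000, -0.227783) = 0.350786
  y ← -0.706523 + (0.44/2)·(1.088045 + 0.350786) = -0.389980
y(0.98) ≈ -0.3900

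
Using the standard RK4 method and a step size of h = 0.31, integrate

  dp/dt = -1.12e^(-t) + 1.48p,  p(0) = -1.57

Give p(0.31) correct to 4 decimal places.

-2.8670

RK4: k1 = f(t_n, p_n); k2 = f(t_n + h/2, p_n + (h/2)·k1); k3 = f(t_n + h/2, p_n + (h/2)·k2); k4 = f(t_n + h, p_n + h·k3); p_{n+1} = p_n + (h/6)·(k1 + 2k2 + 2k3 + k4).
t=0.000000, p=-1.570000:
  k1 = f(0.000000, -1.570000) = -3.443600
  k2 = f(0.155000, -2.103758) = -4.072747
  k3 = f(0.155000, -2.201276) = -4.217073
  k4 = f(0.310000, -2.877293) = -5.079854
  p ← -1.570000 + (0.31/6)·(k1 + 2k2 + 2k3 + k4) = -2.866993
p(0.31) ≈ -2.8670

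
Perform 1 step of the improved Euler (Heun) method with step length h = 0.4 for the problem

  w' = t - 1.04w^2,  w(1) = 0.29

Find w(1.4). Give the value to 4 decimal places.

Heun: k1 = f(t_n, w_n); k2 = f(t_n + h, w_n + h·k1); w_{n+1} = w_n + (h/2)·(k1 + k2).
t=1.000000, w=0.290000:
  k1 = f(1.000000, 0.290000) = 0.912536
  k2 = f(1.400000, 0.655014) = 0.953794
  w ← 0.290000 + (0.4/2)·(0.912536 + 0.953794) = 0.663266
w(1.4) ≈ 0.6633

0.6633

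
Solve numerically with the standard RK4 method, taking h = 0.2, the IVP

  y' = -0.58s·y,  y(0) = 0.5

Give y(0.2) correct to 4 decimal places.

0.4942

RK4: k1 = f(s_n, y_n); k2 = f(s_n + h/2, y_n + (h/2)·k1); k3 = f(s_n + h/2, y_n + (h/2)·k2); k4 = f(s_n + h, y_n + h·k3); y_{n+1} = y_n + (h/6)·(k1 + 2k2 + 2k3 + k4).
s=0.000000, y=0.500000:
  k1 = f(0.000000, 0.500000) = 0.000000
  k2 = f(0.100000, 0.500000) = -0.029000
  k3 = f(0.100000, 0.497100) = -0.028832
  k4 = f(0.200000, 0.494234) = -0.057331
  y ← 0.500000 + (0.2/6)·(k1 + 2k2 + 2k3 + k4) = 0.494234
y(0.2) ≈ 0.4942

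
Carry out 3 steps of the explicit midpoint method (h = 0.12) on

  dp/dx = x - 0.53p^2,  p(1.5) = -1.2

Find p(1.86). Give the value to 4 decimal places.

-0.7992

Midpoint: k1 = f(x_n, p_n); k2 = f(x_n + h/2, p_n + (h/2)·k1); p_{n+1} = p_n + h·k2.
x=1.500000, p=-1.200000:
  k1 = f(1.500000, -1.200000) = 0.736800
  k2 = f(1.560000, -1.155792) = 0.851997
  p ← -1.200000 + 0.12·0.851997 = -1.097760
x=1.620000, p=-1.097760:
  k1 = f(1.620000, -1.097760) = 0.981309
  k2 = f(1.680000, -1.038882) = 1.107984
  p ← -1.097760 + 0.12·1.107984 = -0.964802
x=1.740000, p=-0.964802:
  k1 = f(1.740000, -0.964802) = 1.246653
  k2 = f(1.800000, -0.890003) = 1.380184
  p ← -0.964802 + 0.12·1.380184 = -0.799180
p(1.86) ≈ -0.7992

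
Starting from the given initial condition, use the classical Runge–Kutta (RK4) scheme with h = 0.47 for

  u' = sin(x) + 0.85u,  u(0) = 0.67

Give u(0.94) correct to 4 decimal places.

2.0390

RK4: k1 = f(x_n, u_n); k2 = f(x_n + h/2, u_n + (h/2)·k1); k3 = f(x_n + h/2, u_n + (h/2)·k2); k4 = f(x_n + h, u_n + h·k3); u_{n+1} = u_n + (h/6)·(k1 + 2k2 + 2k3 + k4).
x=0.000000, u=0.670000:
  k1 = f(0.000000, 0.670000) = 0.569500
  k2 = f(0.235000, 0.803833) = 0.916101
  k3 = f(0.235000, 0.885284) = 0.985334
  k4 = f(0.470000, 1.133107) = 1.416027
  u ← 0.670000 + (0.47/6)·(k1 + 2k2 + 2k3 + k4) = 1.123424
x=0.470000, u=1.123424:
  k1 = f(0.470000, 1.123424) = 1.407797
  k2 = f(0.705000, 1.454257) = 1.884152
  k3 = f(0.705000, 1.566200) = 1.979304
  k4 = f(0.940000, 2.053697) = 2.553201
  u ← 1.123424 + (0.47/6)·(k1 + 2k2 + 2k3 + k4) = 2.038977
u(0.94) ≈ 2.0390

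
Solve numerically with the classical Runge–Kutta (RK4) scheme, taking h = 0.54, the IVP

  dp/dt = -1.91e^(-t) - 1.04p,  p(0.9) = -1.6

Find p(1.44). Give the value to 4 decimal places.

-1.1543

RK4: k1 = f(t_n, p_n); k2 = f(t_n + h/2, p_n + (h/2)·k1); k3 = f(t_n + h/2, p_n + (h/2)·k2); k4 = f(t_n + h, p_n + h·k3); p_{n+1} = p_n + (h/6)·(k1 + 2k2 + 2k3 + k4).
t=0.900000, p=-1.600000:
  k1 = f(0.900000, -1.600000) = 0.887452
  k2 = f(1.170000, -1.360388) = 0.822003
  k3 = f(1.170000, -1.378059) = 0.840381
  k4 = f(1.440000, -1.146194) = 0.739510
  p ← -1.600000 + (0.54/6)·(k1 + 2k2 + 2k3 + k4) = -1.154344
p(1.44) ≈ -1.1543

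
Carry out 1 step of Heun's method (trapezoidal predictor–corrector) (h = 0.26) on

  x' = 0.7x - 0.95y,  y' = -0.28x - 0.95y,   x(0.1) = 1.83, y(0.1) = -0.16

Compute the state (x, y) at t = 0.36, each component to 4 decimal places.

2.2481, -0.2557

Heun on (x,y): k1 = f(t_n, state_n); k2 = f(t_n + h, state_n + h·k1); state_{n+1} = state_n + (h/2)·(k1 + k2).
0.100000: (1.830000, -0.160000)
  k1 = (1.433000, -0.360400)
  predictor → (2.202580, -0.253704)
  k2 = (1.782825, -0.375704)
  → (2.248057, -0.255693)
(x(0.36), y(0.36)) ≈ (2.2481, -0.2557)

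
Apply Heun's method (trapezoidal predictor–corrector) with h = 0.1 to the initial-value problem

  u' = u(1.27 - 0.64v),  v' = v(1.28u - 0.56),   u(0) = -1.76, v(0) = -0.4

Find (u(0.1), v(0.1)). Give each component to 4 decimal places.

Heun on (u,v): k1 = f(s_n, state_n); k2 = f(s_n + h, state_n + h·k1); state_{n+1} = state_n + (h/2)·(k1 + k2).
0.000000: (-1.760000, -0.400000)
  k1 = (-2.685760, 1.125120)
  predictor → (-2.028576, -0.287488)
  k2 = (-2.949534, 0.907478)
  → (-2.041765, -0.298370)
(u(0.1), v(0.1)) ≈ (-2.0418, -0.2984)

-2.0418, -0.2984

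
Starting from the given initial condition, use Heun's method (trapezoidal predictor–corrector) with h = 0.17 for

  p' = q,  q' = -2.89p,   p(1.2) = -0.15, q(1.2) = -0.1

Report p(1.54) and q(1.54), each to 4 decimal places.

-0.1578, 0.0578

Heun on (p,q): k1 = f(t_n, state_n); k2 = f(t_n + h, state_n + h·k1); state_{n+1} = state_n + (h/2)·(k1 + k2).
1.200000: (-0.150000, -0.100000)
  k1 = (-0.100000, 0.433500)
  predictor → (-0.167000, -0.026305)
  k2 = (-0.026305, 0.482630)
  → (-0.160736, -0.022129)
1.370000: (-0.160736, -0.022129)
  k1 = (-0.022129, 0.464527)
  predictor → (-0.164498, 0.056841)
  k2 = (0.056841, 0.475399)
  → (-0.157785, 0.057765)
(p(1.54), q(1.54)) ≈ (-0.1578, 0.0578)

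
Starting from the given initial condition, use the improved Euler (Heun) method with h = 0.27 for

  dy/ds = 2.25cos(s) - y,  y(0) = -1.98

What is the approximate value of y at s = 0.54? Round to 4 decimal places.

-0.2946

Heun: k1 = f(s_n, y_n); k2 = f(s_n + h, y_n + h·k1); y_{n+1} = y_n + (h/2)·(k1 + k2).
s=0.000000, y=-1.980000:
  k1 = f(0.000000, -1.980000) = 4.230000
  k2 = f(0.270000, -0.837900) = 3.006385
  y ← -1.980000 + (0.27/2)·(4.230000 + 3.006385) = -1.003088
s=0.270000, y=-1.003088:
  k1 = f(0.270000, -1.003088) = 3.171573
  k2 = f(0.540000, -0.146763) = 2.076608
  y ← -1.003088 + (0.27/2)·(3.171573 + 2.076608) = -0.294584
y(0.54) ≈ -0.2946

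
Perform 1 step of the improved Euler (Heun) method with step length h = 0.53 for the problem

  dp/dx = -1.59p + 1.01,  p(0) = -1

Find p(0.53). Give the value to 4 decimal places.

Heun: k1 = f(x_n, p_n); k2 = f(x_n + h, p_n + h·k1); p_{n+1} = p_n + (h/2)·(k1 + k2).
x=0.000000, p=-1.000000:
  k1 = f(0.000000, -1.000000) = 2.600000
  k2 = f(0.530000, 0.378000) = 0.408980
  p ← -1.000000 + (0.53/2)·(2.600000 + 0.408980) = -0.202620
p(0.53) ≈ -0.2026

-0.2026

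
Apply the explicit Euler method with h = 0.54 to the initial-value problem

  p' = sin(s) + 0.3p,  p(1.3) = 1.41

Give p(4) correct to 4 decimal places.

5.2245

Euler: p_{n+1} = p_n + h·f(s_n, p_n).
s=1.300000, p=1.410000: f=1.386558 → p ← 1.410000 + 0.54·1.386558 = 2.158741
s=1.840000, p=2.158741: f=1.611605 → p ← 2.158741 + 0.54·1.611605 = 3.029008
s=2.380000, p=3.029008: f=1.598777 → p ← 3.029008 + 0.54·1.598777 = 3.892348
s=2.920000, p=3.892348: f=1.387488 → p ← 3.892348 + 0.54·1.387488 = 4.641592
s=3.460000, p=4.641592: f=1.079423 → p ← 4.641592 + 0.54·1.079423 = 5.224480
p(4) ≈ 5.2245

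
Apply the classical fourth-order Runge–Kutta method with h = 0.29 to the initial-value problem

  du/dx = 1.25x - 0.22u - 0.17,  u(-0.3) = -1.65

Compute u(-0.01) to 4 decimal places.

RK4: k1 = f(x_n, u_n); k2 = f(x_n + h/2, u_n + (h/2)·k1); k3 = f(x_n + h/2, u_n + (h/2)·k2); k4 = f(x_n + h, u_n + h·k3); u_{n+1} = u_n + (h/6)·(k1 + 2k2 + 2k3 + k4).
x=-0.300000, u=-1.650000:
  k1 = f(-0.300000, -1.650000) = -0.182000
  k2 = f(-0.155000, -1.676390) = 0.005056
  k3 = f(-0.155000, -1.649267) = -0.000911
  k4 = f(-0.010000, -1.650264) = 0.180558
  u ← -1.650000 + (0.29/6)·(k1 + 2k2 + 2k3 + k4) = -1.649669
u(-0.01) ≈ -1.6497

-1.6497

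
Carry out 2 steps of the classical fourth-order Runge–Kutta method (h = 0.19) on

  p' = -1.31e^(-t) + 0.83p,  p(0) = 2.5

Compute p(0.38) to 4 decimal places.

2.9353

RK4: k1 = f(t_n, p_n); k2 = f(t_n + h/2, p_n + (h/2)·k1); k3 = f(t_n + h/2, p_n + (h/2)·k2); k4 = f(t_n + h, p_n + h·k3); p_{n+1} = p_n + (h/6)·(k1 + 2k2 + 2k3 + k4).
t=0.000000, p=2.500000:
  k1 = f(0.000000, 2.500000) = 0.765000
  k2 = f(0.095000, 2.572675) = 0.944042
  k3 = f(0.095000, 2.589684) = 0.958159
  k4 = f(0.190000, 2.682050) = 1.142785
  p ← 2.500000 + (0.19/6)·(k1 + 2k2 + 2k3 + k4) = 2.680886
t=0.190000, p=2.680886:
  k1 = f(0.190000, 2.680886) = 1.141819
  k2 = f(0.285000, 2.789359) = 1.330029
  k3 = f(0.285000, 2.807239) = 1.344869
  k4 = f(0.380000, 2.936411) = 1.541363
  p ← 2.680886 + (0.19/6)·(k1 + 2k2 + 2k3 + k4) = 2.935264
p(0.38) ≈ 2.9353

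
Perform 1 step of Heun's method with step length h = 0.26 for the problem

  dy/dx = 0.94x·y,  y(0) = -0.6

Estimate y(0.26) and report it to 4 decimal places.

Heun: k1 = f(x_n, y_n); k2 = f(x_n + h, y_n + h·k1); y_{n+1} = y_n + (h/2)·(k1 + k2).
x=0.000000, y=-0.600000:
  k1 = f(0.000000, -0.600000) = 0.000000
  k2 = f(0.260000, -0.600000) = -0.146640
  y ← -0.600000 + (0.26/2)·(0.000000 + (-0.146640)) = -0.619063
y(0.26) ≈ -0.6191

-0.6191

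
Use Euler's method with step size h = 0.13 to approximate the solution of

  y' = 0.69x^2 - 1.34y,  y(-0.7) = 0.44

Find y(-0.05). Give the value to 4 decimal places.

Euler: y_{n+1} = y_n + h·f(x_n, y_n).
x=-0.700000, y=0.440000: f=-0.251500 → y ← 0.440000 + 0.13·(-0.251500) = 0.407305
x=-0.570000, y=0.407305: f=-0.321608 → y ← 0.407305 + 0.13·(-0.321608) = 0.365496
x=-0.440000, y=0.365496: f=-0.356181 → y ← 0.365496 + 0.13·(-0.356181) = 0.319193
x=-0.310000, y=0.319193: f=-0.361409 → y ← 0.319193 + 0.13·(-0.361409) = 0.272209
x=-0.180000, y=0.272209: f=-0.342405 → y ← 0.272209 + 0.13·(-0.342405) = 0.227697
y(-0.05) ≈ 0.2277

0.2277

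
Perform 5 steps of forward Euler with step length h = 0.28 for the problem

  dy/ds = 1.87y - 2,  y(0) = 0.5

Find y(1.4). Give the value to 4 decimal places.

-3.6064

Euler: y_{n+1} = y_n + h·f(s_n, y_n).
s=0.000000, y=0.500000: f=-1.065000 → y ← 0.500000 + 0.28·(-1.065000) = 0.201800
s=0.280000, y=0.201800: f=-1.622634 → y ← 0.201800 + 0.28·(-1.622634) = -0.252538
s=0.560000, y=-0.252538: f=-2.472245 → y ← -0.252538 + 0.28·(-2.472245) = -0.944766
s=0.840000, y=-0.944766: f=-3.766713 → y ← -0.944766 + 0.28·(-3.766713) = -1.999446
s=1.120000, y=-1.999446: f=-5.738964 → y ← -1.999446 + 0.28·(-5.738964) = -3.606356
y(1.4) ≈ -3.6064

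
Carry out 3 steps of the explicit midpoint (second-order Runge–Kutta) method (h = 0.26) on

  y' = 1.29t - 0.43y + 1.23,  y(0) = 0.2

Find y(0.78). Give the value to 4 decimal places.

Midpoint: k1 = f(t_n, y_n); k2 = f(t_n + h/2, y_n + (h/2)·k1); y_{n+1} = y_n + h·k2.
t=0.000000, y=0.200000:
  k1 = f(0.000000, 0.200000) = 1.144000
  k2 = f(0.130000, 0.348720) = 1.247750
  y ← 0.200000 + 0.26·1.247750 = 0.524415
t=0.260000, y=0.524415:
  k1 = f(0.260000, 0.524415) = 1.339902
  k2 = f(0.390000, 0.698602) = 1.432701
  y ← 0.524415 + 0.26·1.432701 = 0.896917
t=0.520000, y=0.896917:
  k1 = f(0.520000, 0.896917) = 1.515126
  k2 = f(0.650000, 1.093884) = 1.598130
  y ← 0.896917 + 0.26·1.598130 = 1.312431
y(0.78) ≈ 1.3124

1.3124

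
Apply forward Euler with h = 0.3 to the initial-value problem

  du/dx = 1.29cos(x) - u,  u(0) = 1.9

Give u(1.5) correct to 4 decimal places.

Euler: u_{n+1} = u_n + h·f(x_n, u_n).
x=0.000000, u=1.900000: f=-0.610000 → u ← 1.900000 + 0.3·(-0.610000) = 1.717000
x=0.300000, u=1.717000: f=-0.484616 → u ← 1.717000 + 0.3·(-0.484616) = 1.571615
x=0.600000, u=1.571615: f=-0.506932 → u ← 1.571615 + 0.3·(-0.506932) = 1.419536
x=0.900000, u=1.419536: f=-0.617659 → u ← 1.419536 + 0.3·(-0.617659) = 1.234238
x=1.200000, u=1.234238: f=-0.766796 → u ← 1.234238 + 0.3·(-0.766796) = 1.004199
u(1.5) ≈ 1.0042

1.0042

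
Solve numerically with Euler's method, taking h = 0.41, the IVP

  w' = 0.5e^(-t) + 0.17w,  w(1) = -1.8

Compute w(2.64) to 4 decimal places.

Euler: w_{n+1} = w_n + h·f(t_n, w_n).
t=1.000000, w=-1.800000: f=-0.122060 → w ← -1.800000 + 0.41·(-0.122060) = -1.850045
t=1.410000, w=-1.850045: f=-0.192436 → w ← -1.850045 + 0.41·(-0.192436) = -1.928943
t=1.820000, w=-1.928943: f=-0.246908 → w ← -1.928943 + 0.41·(-0.246908) = -2.030176
t=2.230000, w=-2.030176: f=-0.291366 → w ← -2.030176 + 0.41·(-0.291366) = -2.149635
w(2.64) ≈ -2.1496

-2.1496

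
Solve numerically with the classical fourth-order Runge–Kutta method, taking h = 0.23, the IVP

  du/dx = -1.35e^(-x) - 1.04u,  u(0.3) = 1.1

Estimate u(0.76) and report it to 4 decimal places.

RK4: k1 = f(x_n, u_n); k2 = f(x_n + h/2, u_n + (h/2)·k1); k3 = f(x_n + h/2, u_n + (h/2)·k2); k4 = f(x_n + h, u_n + h·k3); u_{n+1} = u_n + (h/6)·(k1 + 2k2 + 2k3 + k4).
x=0.300000, u=1.100000:
  k1 = f(0.300000, 1.100000) = -2.144105
  k2 = f(0.415000, 0.853428) = -1.779024
  k3 = f(0.415000, 0.895412) = -1.822688
  k4 = f(0.530000, 0.680782) = -1.502630
  u ← 1.100000 + (0.23/6)·(k1 + 2k2 + 2k3 + k4) = 0.684077
x=0.530000, u=0.684077:
  k1 = f(0.530000, 0.684077) = -1.506057
  k2 = f(0.645000, 0.510881) = -1.239610
  k3 = f(0.645000, 0.541522) = -1.271477
  k4 = f(0.760000, 0.391637) = -1.038653
  u ← 0.684077 + (0.23/6)·(k1 + 2k2 + 2k3 + k4) = 0.394013
u(0.76) ≈ 0.3940

0.3940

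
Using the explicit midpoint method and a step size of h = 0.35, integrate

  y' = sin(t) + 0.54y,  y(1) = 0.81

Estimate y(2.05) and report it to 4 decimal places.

2.7624

Midpoint: k1 = f(t_n, y_n); k2 = f(t_n + h/2, y_n + (h/2)·k1); y_{n+1} = y_n + h·k2.
t=1.000000, y=0.810000:
  k1 = f(1.000000, 0.810000) = 1.278871
  k2 = f(1.175000, 1.033802) = 1.480943
  y ← 0.810000 + 0.35·1.480943 = 1.328330
t=1.350000, y=1.328330:
  k1 = f(1.350000, 1.328330) = 1.693022
  k2 = f(1.525000, 1.624609) = 1.876240
  y ← 1.328330 + 0.35·1.876240 = 1.985014
t=1.700000, y=1.985014:
  k1 = f(1.700000, 1.985014) = 2.063572
  k2 = f(1.875000, 2.346139) = 2.221001
  y ← 1.985014 + 0.35·2.221001 = 2.762365
y(2.05) ≈ 2.7624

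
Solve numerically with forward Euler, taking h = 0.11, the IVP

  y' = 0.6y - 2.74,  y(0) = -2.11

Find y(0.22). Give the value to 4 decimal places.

-3.0204

Euler: y_{n+1} = y_n + h·f(x_n, y_n).
x=0.000000, y=-2.110000: f=-4.006000 → y ← -2.110000 + 0.11·(-4.006000) = -2.550660
x=0.110000, y=-2.550660: f=-4.270396 → y ← -2.550660 + 0.11·(-4.270396) = -3.020404
y(0.22) ≈ -3.0204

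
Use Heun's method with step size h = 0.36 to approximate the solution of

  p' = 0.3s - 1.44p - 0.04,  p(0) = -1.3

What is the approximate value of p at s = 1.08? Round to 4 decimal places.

-0.2110

Heun: k1 = f(s_n, p_n); k2 = f(s_n + h, p_n + h·k1); p_{n+1} = p_n + (h/2)·(k1 + k2).
s=0.000000, p=-1.300000:
  k1 = f(0.000000, -1.300000) = 1.832000
  k2 = f(0.360000, -0.640480) = 0.990291
  p ← -1.300000 + (0.36/2)·(1.832000 + 0.990291) = -0.791988
s=0.360000, p=-0.791988:
  k1 = f(0.360000, -0.791988) = 1.208462
  k2 = f(0.720000, -0.356941) = 0.689995
  p ← -0.791988 + (0.36/2)·(1.208462 + 0.689995) = -0.450265
s=0.720000, p=-0.450265:
  k1 = f(0.720000, -0.450265) = 0.824382
  k2 = f(1.080000, -0.153488) = 0.505022
  p ← -0.450265 + (0.36/2)·(0.824382 + 0.505022) = -0.210972
p(1.08) ≈ -0.2110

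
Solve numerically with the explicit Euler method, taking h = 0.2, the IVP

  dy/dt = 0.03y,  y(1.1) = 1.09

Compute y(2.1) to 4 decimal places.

Euler: y_{n+1} = y_n + h·f(t_n, y_n).
t=1.100000, y=1.090000: f=0.032700 → y ← 1.090000 + 0.2·0.032700 = 1.096540
t=1.300000, y=1.096540: f=0.032896 → y ← 1.096540 + 0.2·0.032896 = 1.103119
t=1.500000, y=1.103119: f=0.033094 → y ← 1.103119 + 0.2·0.033094 = 1.109738
t=1.700000, y=1.109738: f=0.033292 → y ← 1.109738 + 0.2·0.033292 = 1.116396
t=1.900000, y=1.116396: f=0.033492 → y ← 1.116396 + 0.2·0.033492 = 1.123095
y(2.1) ≈ 1.1231

1.1231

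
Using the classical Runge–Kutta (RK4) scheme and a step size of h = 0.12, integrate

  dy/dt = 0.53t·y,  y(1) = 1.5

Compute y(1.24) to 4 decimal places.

RK4: k1 = f(t_n, y_n); k2 = f(t_n + h/2, y_n + (h/2)·k1); k3 = f(t_n + h/2, y_n + (h/2)·k2); k4 = f(t_n + h, y_n + h·k3); y_{n+1} = y_n + (h/6)·(k1 + 2k2 + 2k3 + k4).
t=1.000000, y=1.500000:
  k1 = f(1.000000, 1.500000) = 0.795000
  k2 = f(1.060000, 1.547700) = 0.869498
  k3 = f(1.060000, 1.552170) = 0.872009
  k4 = f(1.120000, 1.604641) = 0.952515
  y ← 1.500000 + (0.12/6)·(k1 + 2k2 + 2k3 + k4) = 1.604611
t=1.120000, y=1.604611:
  k1 = f(1.120000, 1.604611) = 0.952497
  k2 = f(1.180000, 1.661760) = 1.039265
  k3 = f(1.180000, 1.666966) = 1.042521
  k4 = f(1.240000, 1.729713) = 1.136767
  y ← 1.604611 + (0.12/6)·(k1 + 2k2 + 2k3 + k4) = 1.729667
y(1.24) ≈ 1.7297

1.7297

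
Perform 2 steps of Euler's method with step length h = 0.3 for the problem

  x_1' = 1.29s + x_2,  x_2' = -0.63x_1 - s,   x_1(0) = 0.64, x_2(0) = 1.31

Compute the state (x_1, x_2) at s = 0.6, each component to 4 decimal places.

Euler on (x_1,x_2): x_1_{n+1} = x_1_n + h·x_1', x_2_{n+1} = x_2_n + h·x_2'.
0.000000: (0.640000, 1.310000); f=(1.310000, -0.403200) → (1.033000, 1.189040)
0.300000: (1.033000, 1.189040); f=(1.576040, -0.950790) → (1.505812, 0.903803)
(x_1(0.6), x_2(0.6)) ≈ (1.5058, 0.9038)

1.5058, 0.9038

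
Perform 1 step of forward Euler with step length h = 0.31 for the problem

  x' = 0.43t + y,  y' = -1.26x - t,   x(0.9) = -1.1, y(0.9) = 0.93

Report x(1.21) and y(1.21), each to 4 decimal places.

Euler on (x,y): x_{n+1} = x_n + h·x', y_{n+1} = y_n + h·y'.
0.900000: (-1.100000, 0.930000); f=(1.317000, 0.486000) → (-0.691730, 1.080660)
(x(1.21), y(1.21)) ≈ (-0.6917, 1.0807)

-0.6917, 1.0807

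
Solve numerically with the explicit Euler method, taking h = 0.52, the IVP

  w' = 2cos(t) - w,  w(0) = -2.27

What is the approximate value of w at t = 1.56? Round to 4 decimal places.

0.9483

Euler: w_{n+1} = w_n + h·f(t_n, w_n).
t=0.000000, w=-2.270000: f=4.270000 → w ← -2.270000 + 0.52·4.270000 = -0.049600
t=0.520000, w=-0.049600: f=1.785238 → w ← -0.049600 + 0.52·1.785238 = 0.878724
t=1.040000, w=0.878724: f=0.133717 → w ← 0.878724 + 0.52·0.133717 = 0.948257
w(1.56) ≈ 0.9483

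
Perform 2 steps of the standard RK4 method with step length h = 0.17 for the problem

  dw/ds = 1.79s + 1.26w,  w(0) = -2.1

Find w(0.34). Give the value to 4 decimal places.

RK4: k1 = f(s_n, w_n); k2 = f(s_n + h/2, w_n + (h/2)·k1); k3 = f(s_n + h/2, w_n + (h/2)·k2); k4 = f(s_n + h, w_n + h·k3); w_{n+1} = w_n + (h/6)·(k1 + 2k2 + 2k3 + k4).
s=0.000000, w=-2.100000:
  k1 = f(0.000000, -2.100000) = -2.646000
  k2 = f(0.085000, -2.324910) = -2.777237
  k3 = f(0.085000, -2.336065) = -2.791292
  k4 = f(0.170000, -2.574520) = -2.939595
  w ← -2.100000 + (0.17/6)·(k1 + 2k2 + 2k3 + k4) = -2.573808
s=0.170000, w=-2.573808:
  k1 = f(0.170000, -2.573808) = -2.938699
  k2 = f(0.255000, -2.823598) = -3.101283
  k3 = f(0.255000, -2.837418) = -3.118696
  k4 = f(0.340000, -3.103987) = -3.302423
  w ← -2.573808 + (0.17/6)·(k1 + 2k2 + 2k3 + k4) = -3.103106
w(0.34) ≈ -3.1031

-3.1031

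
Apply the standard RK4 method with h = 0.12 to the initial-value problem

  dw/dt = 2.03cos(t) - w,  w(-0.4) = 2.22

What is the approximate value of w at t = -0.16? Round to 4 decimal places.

RK4: k1 = f(t_n, w_n); k2 = f(t_n + h/2, w_n + (h/2)·k1); k3 = f(t_n + h/2, w_n + (h/2)·k2); k4 = f(t_n + h, w_n + h·k3); w_{n+1} = w_n + (h/6)·(k1 + 2k2 + 2k3 + k4).
t=-0.400000, w=2.220000:
  k1 = f(-0.400000, 2.220000) = -0.350246
  k2 = f(-0.340000, 2.198985) = -0.285193
  k3 = f(-0.340000, 2.202888) = -0.289096
  k4 = f(-0.280000, 2.185308) = -0.234366
  w ← 2.220000 + (0.12/6)·(k1 + 2k2 + 2k3 + k4) = 2.185336
t=-0.280000, w=2.185336:
  k1 = f(-0.280000, 2.185336) = -0.234394
  k2 = f(-0.220000, 2.171273) = -0.190201
  k3 = f(-0.220000, 2.173924) = -0.192852
  k4 = f(-0.160000, 2.162194) = -0.158123
  w ← 2.185336 + (0.12/6)·(k1 + 2k2 + 2k3 + k4) = 2.162164
w(-0.16) ≈ 2.1622

2.1622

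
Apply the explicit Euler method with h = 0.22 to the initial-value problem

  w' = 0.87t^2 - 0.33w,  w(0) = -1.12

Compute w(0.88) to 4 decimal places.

Euler: w_{n+1} = w_n + h·f(t_n, w_n).
t=0.000000, w=-1.120000: f=0.369600 → w ← -1.120000 + 0.22·0.369600 = -1.038688
t=0.220000, w=-1.038688: f=0.384875 → w ← -1.038688 + 0.22·0.384875 = -0.954015
t=0.440000, w=-0.954015: f=0.483257 → w ← -0.954015 + 0.22·0.483257 = -0.847699
t=0.660000, w=-0.847699: f=0.658713 → w ← -0.847699 + 0.22·0.658713 = -0.702782
w(0.88) ≈ -0.7028

-0.7028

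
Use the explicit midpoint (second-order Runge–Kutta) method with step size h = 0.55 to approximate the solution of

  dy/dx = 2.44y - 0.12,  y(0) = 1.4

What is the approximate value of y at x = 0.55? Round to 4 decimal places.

Midpoint: k1 = f(x_n, y_n); k2 = f(x_n + h/2, y_n + (h/2)·k1); y_{n+1} = y_n + h·k2.
x=0.000000, y=1.400000:
  k1 = f(0.000000, 1.400000) = 3.296000
  k2 = f(0.275000, 2.306400) = 5.507616
  y ← 1.400000 + 0.55·5.507616 = 4.429189
y(0.55) ≈ 4.4292

4.4292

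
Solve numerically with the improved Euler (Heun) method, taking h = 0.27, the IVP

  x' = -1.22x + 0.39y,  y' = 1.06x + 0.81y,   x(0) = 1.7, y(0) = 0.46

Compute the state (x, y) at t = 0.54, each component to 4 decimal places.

Heun on (x,y): k1 = f(t_n, state_n); k2 = f(t_n + h, state_n + h·k1); state_{n+1} = state_n + (h/2)·(k1 + k2).
0.000000: (1.700000, 0.460000)
  k1 = (-1.894600, 2.174600)
  predictor → (1.188458, 1.047142)
  k2 = (-1.041533, 2.107951)
  → (1.303622, 1.038144)
0.270000: (1.303622, 1.038144)
  k1 = (-1.185543, 2.222736)
  predictor → (0.983526, 1.638283)
  k2 = (-0.560971, 2.369546)
  → (1.067843, 1.658102)
(x(0.54), y(0.54)) ≈ (1.0678, 1.6581)

1.0678, 1.6581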